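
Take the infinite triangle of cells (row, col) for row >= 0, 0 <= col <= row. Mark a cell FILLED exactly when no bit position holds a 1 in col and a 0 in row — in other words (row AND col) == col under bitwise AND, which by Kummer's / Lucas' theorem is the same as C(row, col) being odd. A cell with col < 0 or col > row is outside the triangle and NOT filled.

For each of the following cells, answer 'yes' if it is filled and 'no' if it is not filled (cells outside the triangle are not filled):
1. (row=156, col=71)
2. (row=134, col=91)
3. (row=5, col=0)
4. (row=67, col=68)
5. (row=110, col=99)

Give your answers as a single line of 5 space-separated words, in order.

Answer: no no yes no no

Derivation:
(156,71): row=0b10011100, col=0b1000111, row AND col = 0b100 = 4; 4 != 71 -> empty
(134,91): row=0b10000110, col=0b1011011, row AND col = 0b10 = 2; 2 != 91 -> empty
(5,0): row=0b101, col=0b0, row AND col = 0b0 = 0; 0 == 0 -> filled
(67,68): col outside [0, 67] -> not filled
(110,99): row=0b1101110, col=0b1100011, row AND col = 0b1100010 = 98; 98 != 99 -> empty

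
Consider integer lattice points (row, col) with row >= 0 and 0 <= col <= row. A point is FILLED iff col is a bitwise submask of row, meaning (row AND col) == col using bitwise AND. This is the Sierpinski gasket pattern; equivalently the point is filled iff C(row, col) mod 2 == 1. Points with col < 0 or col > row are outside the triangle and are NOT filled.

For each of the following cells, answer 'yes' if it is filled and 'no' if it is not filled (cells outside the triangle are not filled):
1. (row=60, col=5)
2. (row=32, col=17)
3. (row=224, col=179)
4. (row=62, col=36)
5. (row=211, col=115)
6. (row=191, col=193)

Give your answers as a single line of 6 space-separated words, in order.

Answer: no no no yes no no

Derivation:
(60,5): row=0b111100, col=0b101, row AND col = 0b100 = 4; 4 != 5 -> empty
(32,17): row=0b100000, col=0b10001, row AND col = 0b0 = 0; 0 != 17 -> empty
(224,179): row=0b11100000, col=0b10110011, row AND col = 0b10100000 = 160; 160 != 179 -> empty
(62,36): row=0b111110, col=0b100100, row AND col = 0b100100 = 36; 36 == 36 -> filled
(211,115): row=0b11010011, col=0b1110011, row AND col = 0b1010011 = 83; 83 != 115 -> empty
(191,193): col outside [0, 191] -> not filled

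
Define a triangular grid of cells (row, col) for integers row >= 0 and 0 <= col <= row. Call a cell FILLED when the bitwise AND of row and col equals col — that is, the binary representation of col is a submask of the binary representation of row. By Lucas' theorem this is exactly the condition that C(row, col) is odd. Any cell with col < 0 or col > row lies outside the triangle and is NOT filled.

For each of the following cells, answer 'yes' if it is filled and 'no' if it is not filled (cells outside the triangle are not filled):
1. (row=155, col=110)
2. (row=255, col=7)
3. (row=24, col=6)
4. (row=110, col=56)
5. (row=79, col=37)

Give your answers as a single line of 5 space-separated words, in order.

Answer: no yes no no no

Derivation:
(155,110): row=0b10011011, col=0b1101110, row AND col = 0b1010 = 10; 10 != 110 -> empty
(255,7): row=0b11111111, col=0b111, row AND col = 0b111 = 7; 7 == 7 -> filled
(24,6): row=0b11000, col=0b110, row AND col = 0b0 = 0; 0 != 6 -> empty
(110,56): row=0b1101110, col=0b111000, row AND col = 0b101000 = 40; 40 != 56 -> empty
(79,37): row=0b1001111, col=0b100101, row AND col = 0b101 = 5; 5 != 37 -> empty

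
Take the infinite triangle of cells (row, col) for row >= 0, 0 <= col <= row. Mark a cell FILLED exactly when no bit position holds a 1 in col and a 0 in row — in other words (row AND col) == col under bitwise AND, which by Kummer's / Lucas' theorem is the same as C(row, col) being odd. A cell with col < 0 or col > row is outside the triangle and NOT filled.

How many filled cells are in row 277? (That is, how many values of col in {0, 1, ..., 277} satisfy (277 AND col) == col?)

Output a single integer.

277 in binary = 100010101
popcount(277) = number of 1-bits in 100010101 = 4
A col c satisfies (277 AND c) == c iff every set bit of c is also set in 277; each of the 4 set bits of 277 can independently be on or off in c.
count = 2^4 = 16

Answer: 16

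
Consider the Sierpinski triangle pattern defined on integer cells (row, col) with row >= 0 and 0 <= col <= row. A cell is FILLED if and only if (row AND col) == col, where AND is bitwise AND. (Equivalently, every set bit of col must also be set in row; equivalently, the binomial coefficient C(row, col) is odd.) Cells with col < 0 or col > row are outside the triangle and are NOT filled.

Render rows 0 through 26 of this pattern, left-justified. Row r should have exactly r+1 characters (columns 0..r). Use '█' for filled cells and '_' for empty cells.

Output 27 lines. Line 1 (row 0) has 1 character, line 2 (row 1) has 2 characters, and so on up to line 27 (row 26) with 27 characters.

Answer: █
██
█_█
████
█___█
██__██
█_█_█_█
████████
█_______█
██______██
█_█_____█_█
████____████
█___█___█___█
██__██__██__██
█_█_█_█_█_█_█_█
████████████████
█_______________█
██______________██
█_█_____________█_█
████____________████
█___█___________█___█
██__██__________██__██
█_█_█_█_________█_█_█_█
████████________████████
█_______█_______█_______█
██______██______██______██
█_█_____█_█_____█_█_____█_█

Derivation:
r0=0: █
r1=1: ██
r2=10: █_█
r3=11: ████
r4=100: █___█
r5=101: ██__██
r6=110: █_█_█_█
r7=111: ████████
r8=1000: █_______█
r9=1001: ██______██
r10=1010: █_█_____█_█
r11=1011: ████____████
r12=1100: █___█___█___█
r13=1101: ██__██__██__██
r14=1110: █_█_█_█_█_█_█_█
r15=1111: ████████████████
r16=10000: █_______________█
r17=10001: ██______________██
r18=10010: █_█_____________█_█
r19=10011: ████____________████
r20=10100: █___█___________█___█
r21=10101: ██__██__________██__██
r22=10110: █_█_█_█_________█_█_█_█
r23=10111: ████████________████████
r24=11000: █_______█_______█_______█
r25=11001: ██______██______██______██
r26=11010: █_█_____█_█_____█_█_____█_█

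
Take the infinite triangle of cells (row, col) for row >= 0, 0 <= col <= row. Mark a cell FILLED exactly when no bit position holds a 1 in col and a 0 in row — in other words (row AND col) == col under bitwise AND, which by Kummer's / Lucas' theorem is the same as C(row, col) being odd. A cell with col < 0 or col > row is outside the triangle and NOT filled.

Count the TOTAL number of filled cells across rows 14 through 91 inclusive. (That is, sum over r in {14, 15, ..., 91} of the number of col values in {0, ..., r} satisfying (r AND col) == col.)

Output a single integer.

Answer: 1014

Derivation:
r14=1110 pc3: +8 =8
r15=1111 pc4: +16 =24
r16=10000 pc1: +2 =26
r17=10001 pc2: +4 =30
r18=10010 pc2: +4 =34
r19=10011 pc3: +8 =42
r20=10100 pc2: +4 =46
r21=10101 pc3: +8 =54
r22=10110 pc3: +8 =62
r23=10111 pc4: +16 =78
r24=11000 pc2: +4 =82
r25=11001 pc3: +8 =90
r26=11010 pc3: +8 =98
r27=11011 pc4: +16 =114
r28=11100 pc3: +8 =122
r29=11101 pc4: +16 =138
r30=11110 pc4: +16 =154
r31=11111 pc5: +32 =186
r32=100000 pc1: +2 =188
r33=100001 pc2: +4 =192
r34=100010 pc2: +4 =196
r35=100011 pc3: +8 =204
r36=100100 pc2: +4 =208
r37=100101 pc3: +8 =216
r38=100110 pc3: +8 =224
r39=100111 pc4: +16 =240
r40=101000 pc2: +4 =244
r41=101001 pc3: +8 =252
r42=101010 pc3: +8 =260
r43=101011 pc4: +16 =276
r44=101100 pc3: +8 =284
r45=101101 pc4: +16 =300
r46=101110 pc4: +16 =316
r47=101111 pc5: +32 =348
r48=110000 pc2: +4 =352
r49=110001 pc3: +8 =360
r50=110010 pc3: +8 =368
r51=110011 pc4: +16 =384
r52=110100 pc3: +8 =392
r53=110101 pc4: +16 =408
r54=110110 pc4: +16 =424
r55=110111 pc5: +32 =456
r56=111000 pc3: +8 =464
r57=111001 pc4: +16 =480
r58=111010 pc4: +16 =496
r59=111011 pc5: +32 =528
r60=111100 pc4: +16 =544
r61=111101 pc5: +32 =576
r62=111110 pc5: +32 =608
r63=111111 pc6: +64 =672
r64=1000000 pc1: +2 =674
r65=1000001 pc2: +4 =678
r66=1000010 pc2: +4 =682
r67=1000011 pc3: +8 =690
r68=1000100 pc2: +4 =694
r69=1000101 pc3: +8 =702
r70=1000110 pc3: +8 =710
r71=1000111 pc4: +16 =726
r72=1001000 pc2: +4 =730
r73=1001001 pc3: +8 =738
r74=1001010 pc3: +8 =746
r75=1001011 pc4: +16 =762
r76=1001100 pc3: +8 =770
r77=1001101 pc4: +16 =786
r78=1001110 pc4: +16 =802
r79=1001111 pc5: +32 =834
r80=1010000 pc2: +4 =838
r81=1010001 pc3: +8 =846
r82=1010010 pc3: +8 =854
r83=1010011 pc4: +16 =870
r84=1010100 pc3: +8 =878
r85=1010101 pc4: +16 =894
r86=1010110 pc4: +16 =910
r87=1010111 pc5: +32 =942
r88=1011000 pc3: +8 =950
r89=1011001 pc4: +16 =966
r90=1011010 pc4: +16 =982
r91=1011011 pc5: +32 =1014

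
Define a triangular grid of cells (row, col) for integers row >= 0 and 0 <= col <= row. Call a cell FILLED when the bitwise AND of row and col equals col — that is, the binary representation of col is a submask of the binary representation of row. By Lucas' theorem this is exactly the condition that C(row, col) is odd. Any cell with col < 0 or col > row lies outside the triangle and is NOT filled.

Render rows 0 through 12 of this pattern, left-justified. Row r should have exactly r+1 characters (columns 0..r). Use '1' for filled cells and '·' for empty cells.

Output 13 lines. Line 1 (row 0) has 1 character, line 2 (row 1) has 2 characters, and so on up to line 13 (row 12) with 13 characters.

r0=0: 1
r1=1: 11
r2=10: 1·1
r3=11: 1111
r4=100: 1···1
r5=101: 11··11
r6=110: 1·1·1·1
r7=111: 11111111
r8=1000: 1·······1
r9=1001: 11······11
r10=1010: 1·1·····1·1
r11=1011: 1111····1111
r12=1100: 1···1···1···1

Answer: 1
11
1·1
1111
1···1
11··11
1·1·1·1
11111111
1·······1
11······11
1·1·····1·1
1111····1111
1···1···1···1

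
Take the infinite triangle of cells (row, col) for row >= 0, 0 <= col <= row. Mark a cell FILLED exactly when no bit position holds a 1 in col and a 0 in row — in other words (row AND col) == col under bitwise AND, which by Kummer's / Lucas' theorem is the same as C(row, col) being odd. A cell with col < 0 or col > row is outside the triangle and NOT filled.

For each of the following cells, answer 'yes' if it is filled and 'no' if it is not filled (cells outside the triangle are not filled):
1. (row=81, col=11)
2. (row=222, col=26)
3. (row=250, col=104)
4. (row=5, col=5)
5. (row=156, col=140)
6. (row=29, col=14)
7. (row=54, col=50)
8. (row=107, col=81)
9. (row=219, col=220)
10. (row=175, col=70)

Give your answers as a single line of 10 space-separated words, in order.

(81,11): row=0b1010001, col=0b1011, row AND col = 0b1 = 1; 1 != 11 -> empty
(222,26): row=0b11011110, col=0b11010, row AND col = 0b11010 = 26; 26 == 26 -> filled
(250,104): row=0b11111010, col=0b1101000, row AND col = 0b1101000 = 104; 104 == 104 -> filled
(5,5): row=0b101, col=0b101, row AND col = 0b101 = 5; 5 == 5 -> filled
(156,140): row=0b10011100, col=0b10001100, row AND col = 0b10001100 = 140; 140 == 140 -> filled
(29,14): row=0b11101, col=0b1110, row AND col = 0b1100 = 12; 12 != 14 -> empty
(54,50): row=0b110110, col=0b110010, row AND col = 0b110010 = 50; 50 == 50 -> filled
(107,81): row=0b1101011, col=0b1010001, row AND col = 0b1000001 = 65; 65 != 81 -> empty
(219,220): col outside [0, 219] -> not filled
(175,70): row=0b10101111, col=0b1000110, row AND col = 0b110 = 6; 6 != 70 -> empty

Answer: no yes yes yes yes no yes no no no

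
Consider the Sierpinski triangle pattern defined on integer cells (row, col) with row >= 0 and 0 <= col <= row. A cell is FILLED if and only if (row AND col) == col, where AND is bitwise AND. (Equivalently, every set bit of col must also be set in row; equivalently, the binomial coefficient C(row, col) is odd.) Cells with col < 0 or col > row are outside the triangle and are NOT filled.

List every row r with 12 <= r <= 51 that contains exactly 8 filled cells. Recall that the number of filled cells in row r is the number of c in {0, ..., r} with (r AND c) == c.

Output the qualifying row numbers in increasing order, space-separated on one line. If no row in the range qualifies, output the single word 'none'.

Answer: 13 14 19 21 22 25 26 28 35 37 38 41 42 44 49 50

Derivation:
Row r has 2^popcount(r) filled cells, so we need popcount(r) = log2(8) = 3.
Scan r = 12..51 and keep those with exactly 3 one-bits:
r=12=1100 popcount=2 -> skip
r=13=1101 popcount=3 -> KEEP
r=14=1110 popcount=3 -> KEEP
r=15=1111 popcount=4 -> skip
r=16=10000 popcount=1 -> skip
r=17=10001 popcount=2 -> skip
r=18=10010 popcount=2 -> skip
r=19=10011 popcount=3 -> KEEP
r=20=10100 popcount=2 -> skip
r=21=10101 popcount=3 -> KEEP
r=22=10110 popcount=3 -> KEEP
r=23=10111 popcount=4 -> skip
r=24=11000 popcount=2 -> skip
r=25=11001 popcount=3 -> KEEP
r=26=11010 popcount=3 -> KEEP
r=27=11011 popcount=4 -> skip
r=28=11100 popcount=3 -> KEEP
r=29=11101 popcount=4 -> skip
r=30=11110 popcount=4 -> skip
r=31=11111 popcount=5 -> skip
r=32=100000 popcount=1 -> skip
r=33=100001 popcount=2 -> skip
r=34=100010 popcount=2 -> skip
r=35=100011 popcount=3 -> KEEP
r=36=100100 popcount=2 -> skip
r=37=100101 popcount=3 -> KEEP
r=38=100110 popcount=3 -> KEEP
r=39=100111 popcount=4 -> skip
r=40=101000 popcount=2 -> skip
r=41=101001 popcount=3 -> KEEP
r=42=101010 popcount=3 -> KEEP
r=43=101011 popcount=4 -> skip
r=44=101100 popcount=3 -> KEEP
r=45=101101 popcount=4 -> skip
r=46=101110 popcount=4 -> skip
r=47=101111 popcount=5 -> skip
r=48=110000 popcount=2 -> skip
r=49=110001 popcount=3 -> KEEP
r=50=110010 popcount=3 -> KEEP
r=51=110011 popcount=4 -> skip
Kept rows: 13 14 19 21 22 25 26 28 35 37 38 41 42 44 49 50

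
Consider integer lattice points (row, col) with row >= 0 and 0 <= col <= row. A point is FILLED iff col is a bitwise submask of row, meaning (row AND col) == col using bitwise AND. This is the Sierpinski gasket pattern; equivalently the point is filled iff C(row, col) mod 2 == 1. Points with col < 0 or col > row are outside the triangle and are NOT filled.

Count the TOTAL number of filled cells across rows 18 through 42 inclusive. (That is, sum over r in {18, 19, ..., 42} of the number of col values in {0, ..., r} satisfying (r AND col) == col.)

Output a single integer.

r18=10010 pc2: +4 =4
r19=10011 pc3: +8 =12
r20=10100 pc2: +4 =16
r21=10101 pc3: +8 =24
r22=10110 pc3: +8 =32
r23=10111 pc4: +16 =48
r24=11000 pc2: +4 =52
r25=11001 pc3: +8 =60
r26=11010 pc3: +8 =68
r27=11011 pc4: +16 =84
r28=11100 pc3: +8 =92
r29=11101 pc4: +16 =108
r30=11110 pc4: +16 =124
r31=11111 pc5: +32 =156
r32=100000 pc1: +2 =158
r33=100001 pc2: +4 =162
r34=100010 pc2: +4 =166
r35=100011 pc3: +8 =174
r36=100100 pc2: +4 =178
r37=100101 pc3: +8 =186
r38=100110 pc3: +8 =194
r39=100111 pc4: +16 =210
r40=101000 pc2: +4 =214
r41=101001 pc3: +8 =222
r42=101010 pc3: +8 =230

Answer: 230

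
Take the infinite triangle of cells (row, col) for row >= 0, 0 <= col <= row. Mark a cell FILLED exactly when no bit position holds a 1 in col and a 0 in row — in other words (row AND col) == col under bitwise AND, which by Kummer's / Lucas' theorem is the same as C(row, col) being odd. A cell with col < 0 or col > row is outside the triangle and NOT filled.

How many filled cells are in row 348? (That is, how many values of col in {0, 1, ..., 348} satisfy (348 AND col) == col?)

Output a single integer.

348 in binary = 101011100
popcount(348) = number of 1-bits in 101011100 = 5
A col c satisfies (348 AND c) == c iff every set bit of c is also set in 348; each of the 5 set bits of 348 can independently be on or off in c.
count = 2^5 = 32

Answer: 32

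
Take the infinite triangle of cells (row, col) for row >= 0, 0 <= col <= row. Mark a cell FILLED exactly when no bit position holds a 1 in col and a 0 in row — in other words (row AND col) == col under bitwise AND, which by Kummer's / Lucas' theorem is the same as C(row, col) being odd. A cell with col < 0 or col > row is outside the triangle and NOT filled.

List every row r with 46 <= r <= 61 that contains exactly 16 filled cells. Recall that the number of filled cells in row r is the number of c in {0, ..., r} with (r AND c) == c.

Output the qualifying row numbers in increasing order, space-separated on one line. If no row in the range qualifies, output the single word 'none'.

Row r has 2^popcount(r) filled cells, so we need popcount(r) = log2(16) = 4.
Scan r = 46..61 and keep those with exactly 4 one-bits:
r=46=101110 popcount=4 -> KEEP
r=47=101111 popcount=5 -> skip
r=48=110000 popcount=2 -> skip
r=49=110001 popcount=3 -> skip
r=50=110010 popcount=3 -> skip
r=51=110011 popcount=4 -> KEEP
r=52=110100 popcount=3 -> skip
r=53=110101 popcount=4 -> KEEP
r=54=110110 popcount=4 -> KEEP
r=55=110111 popcount=5 -> skip
r=56=111000 popcount=3 -> skip
r=57=111001 popcount=4 -> KEEP
r=58=111010 popcount=4 -> KEEP
r=59=111011 popcount=5 -> skip
r=60=111100 popcount=4 -> KEEP
r=61=111101 popcount=5 -> skip
Kept rows: 46 51 53 54 57 58 60

Answer: 46 51 53 54 57 58 60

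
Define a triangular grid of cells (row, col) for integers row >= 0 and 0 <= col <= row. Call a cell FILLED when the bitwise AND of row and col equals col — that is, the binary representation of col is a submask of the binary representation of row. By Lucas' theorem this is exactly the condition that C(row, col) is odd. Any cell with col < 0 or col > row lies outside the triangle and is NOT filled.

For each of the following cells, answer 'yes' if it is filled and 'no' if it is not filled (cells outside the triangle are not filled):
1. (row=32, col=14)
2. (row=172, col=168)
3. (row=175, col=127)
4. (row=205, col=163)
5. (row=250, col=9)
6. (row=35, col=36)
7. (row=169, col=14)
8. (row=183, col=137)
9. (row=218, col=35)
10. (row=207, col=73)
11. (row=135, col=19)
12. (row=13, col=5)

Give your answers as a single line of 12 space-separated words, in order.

(32,14): row=0b100000, col=0b1110, row AND col = 0b0 = 0; 0 != 14 -> empty
(172,168): row=0b10101100, col=0b10101000, row AND col = 0b10101000 = 168; 168 == 168 -> filled
(175,127): row=0b10101111, col=0b1111111, row AND col = 0b101111 = 47; 47 != 127 -> empty
(205,163): row=0b11001101, col=0b10100011, row AND col = 0b10000001 = 129; 129 != 163 -> empty
(250,9): row=0b11111010, col=0b1001, row AND col = 0b1000 = 8; 8 != 9 -> empty
(35,36): col outside [0, 35] -> not filled
(169,14): row=0b10101001, col=0b1110, row AND col = 0b1000 = 8; 8 != 14 -> empty
(183,137): row=0b10110111, col=0b10001001, row AND col = 0b10000001 = 129; 129 != 137 -> empty
(218,35): row=0b11011010, col=0b100011, row AND col = 0b10 = 2; 2 != 35 -> empty
(207,73): row=0b11001111, col=0b1001001, row AND col = 0b1001001 = 73; 73 == 73 -> filled
(135,19): row=0b10000111, col=0b10011, row AND col = 0b11 = 3; 3 != 19 -> empty
(13,5): row=0b1101, col=0b101, row AND col = 0b101 = 5; 5 == 5 -> filled

Answer: no yes no no no no no no no yes no yes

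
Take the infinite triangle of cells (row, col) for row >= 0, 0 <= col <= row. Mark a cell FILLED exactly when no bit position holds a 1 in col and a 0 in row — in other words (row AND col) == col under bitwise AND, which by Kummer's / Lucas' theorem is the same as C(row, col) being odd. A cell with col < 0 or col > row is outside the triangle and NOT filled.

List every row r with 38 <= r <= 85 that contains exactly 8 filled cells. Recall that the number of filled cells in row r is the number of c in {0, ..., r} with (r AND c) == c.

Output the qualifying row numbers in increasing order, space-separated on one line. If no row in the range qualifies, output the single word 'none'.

Answer: 38 41 42 44 49 50 52 56 67 69 70 73 74 76 81 82 84

Derivation:
Row r has 2^popcount(r) filled cells, so we need popcount(r) = log2(8) = 3.
Scan r = 38..85 and keep those with exactly 3 one-bits:
r=38=100110 popcount=3 -> KEEP
r=39=100111 popcount=4 -> skip
r=40=101000 popcount=2 -> skip
r=41=101001 popcount=3 -> KEEP
r=42=101010 popcount=3 -> KEEP
r=43=101011 popcount=4 -> skip
r=44=101100 popcount=3 -> KEEP
r=45=101101 popcount=4 -> skip
r=46=101110 popcount=4 -> skip
r=47=101111 popcount=5 -> skip
r=48=110000 popcount=2 -> skip
r=49=110001 popcount=3 -> KEEP
r=50=110010 popcount=3 -> KEEP
r=51=110011 popcount=4 -> skip
r=52=110100 popcount=3 -> KEEP
r=53=110101 popcount=4 -> skip
r=54=110110 popcount=4 -> skip
r=55=110111 popcount=5 -> skip
r=56=111000 popcount=3 -> KEEP
r=57=111001 popcount=4 -> skip
r=58=111010 popcount=4 -> skip
r=59=111011 popcount=5 -> skip
r=60=111100 popcount=4 -> skip
r=61=111101 popcount=5 -> skip
r=62=111110 popcount=5 -> skip
r=63=111111 popcount=6 -> skip
r=64=1000000 popcount=1 -> skip
r=65=1000001 popcount=2 -> skip
r=66=1000010 popcount=2 -> skip
r=67=1000011 popcount=3 -> KEEP
r=68=1000100 popcount=2 -> skip
r=69=1000101 popcount=3 -> KEEP
r=70=1000110 popcount=3 -> KEEP
r=71=1000111 popcount=4 -> skip
r=72=1001000 popcount=2 -> skip
r=73=1001001 popcount=3 -> KEEP
r=74=1001010 popcount=3 -> KEEP
r=75=1001011 popcount=4 -> skip
r=76=1001100 popcount=3 -> KEEP
r=77=1001101 popcount=4 -> skip
r=78=1001110 popcount=4 -> skip
r=79=1001111 popcount=5 -> skip
r=80=1010000 popcount=2 -> skip
r=81=1010001 popcount=3 -> KEEP
r=82=1010010 popcount=3 -> KEEP
r=83=1010011 popcount=4 -> skip
r=84=1010100 popcount=3 -> KEEP
r=85=1010101 popcount=4 -> skip
Kept rows: 38 41 42 44 49 50 52 56 67 69 70 73 74 76 81 82 84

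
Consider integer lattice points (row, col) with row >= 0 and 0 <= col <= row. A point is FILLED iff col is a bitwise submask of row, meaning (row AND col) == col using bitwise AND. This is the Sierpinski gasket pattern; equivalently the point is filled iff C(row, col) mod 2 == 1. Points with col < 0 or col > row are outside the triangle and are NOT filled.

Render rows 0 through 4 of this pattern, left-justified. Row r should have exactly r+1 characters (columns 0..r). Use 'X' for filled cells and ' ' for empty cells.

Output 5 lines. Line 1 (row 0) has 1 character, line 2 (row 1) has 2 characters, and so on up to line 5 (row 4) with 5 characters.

r0=0: X
r1=1: XX
r2=10: X X
r3=11: XXXX
r4=100: X   X

Answer: X
XX
X X
XXXX
X   X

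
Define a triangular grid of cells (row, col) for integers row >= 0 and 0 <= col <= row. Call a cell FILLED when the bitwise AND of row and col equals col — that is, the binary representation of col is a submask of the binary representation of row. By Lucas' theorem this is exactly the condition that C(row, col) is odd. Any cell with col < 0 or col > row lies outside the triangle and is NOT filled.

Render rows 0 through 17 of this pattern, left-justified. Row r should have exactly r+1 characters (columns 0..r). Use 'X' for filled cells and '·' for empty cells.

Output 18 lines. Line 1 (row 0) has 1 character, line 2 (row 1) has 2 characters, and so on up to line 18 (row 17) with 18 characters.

r0=0: X
r1=1: XX
r2=10: X·X
r3=11: XXXX
r4=100: X···X
r5=101: XX··XX
r6=110: X·X·X·X
r7=111: XXXXXXXX
r8=1000: X·······X
r9=1001: XX······XX
r10=1010: X·X·····X·X
r11=1011: XXXX····XXXX
r12=1100: X···X···X···X
r13=1101: XX··XX··XX··XX
r14=1110: X·X·X·X·X·X·X·X
r15=1111: XXXXXXXXXXXXXXXX
r16=10000: X···············X
r17=10001: XX··············XX

Answer: X
XX
X·X
XXXX
X···X
XX··XX
X·X·X·X
XXXXXXXX
X·······X
XX······XX
X·X·····X·X
XXXX····XXXX
X···X···X···X
XX··XX··XX··XX
X·X·X·X·X·X·X·X
XXXXXXXXXXXXXXXX
X···············X
XX··············XX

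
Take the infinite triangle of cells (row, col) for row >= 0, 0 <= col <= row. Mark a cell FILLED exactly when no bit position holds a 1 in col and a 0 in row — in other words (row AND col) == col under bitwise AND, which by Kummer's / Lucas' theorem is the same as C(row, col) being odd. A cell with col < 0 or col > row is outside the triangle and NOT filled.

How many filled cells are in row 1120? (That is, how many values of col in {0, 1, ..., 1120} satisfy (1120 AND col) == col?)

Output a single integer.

1120 in binary = 10001100000
popcount(1120) = number of 1-bits in 10001100000 = 3
A col c satisfies (1120 AND c) == c iff every set bit of c is also set in 1120; each of the 3 set bits of 1120 can independently be on or off in c.
count = 2^3 = 8

Answer: 8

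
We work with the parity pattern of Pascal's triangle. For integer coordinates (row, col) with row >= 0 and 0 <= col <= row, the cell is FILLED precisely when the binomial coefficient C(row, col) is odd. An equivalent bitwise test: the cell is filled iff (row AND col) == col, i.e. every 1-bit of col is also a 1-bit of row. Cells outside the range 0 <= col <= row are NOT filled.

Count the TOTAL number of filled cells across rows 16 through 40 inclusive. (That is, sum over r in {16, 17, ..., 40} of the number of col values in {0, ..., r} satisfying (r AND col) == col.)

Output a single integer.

Answer: 220

Derivation:
r16=10000 pc1: +2 =2
r17=10001 pc2: +4 =6
r18=10010 pc2: +4 =10
r19=10011 pc3: +8 =18
r20=10100 pc2: +4 =22
r21=10101 pc3: +8 =30
r22=10110 pc3: +8 =38
r23=10111 pc4: +16 =54
r24=11000 pc2: +4 =58
r25=11001 pc3: +8 =66
r26=11010 pc3: +8 =74
r27=11011 pc4: +16 =90
r28=11100 pc3: +8 =98
r29=11101 pc4: +16 =114
r30=11110 pc4: +16 =130
r31=11111 pc5: +32 =162
r32=100000 pc1: +2 =164
r33=100001 pc2: +4 =168
r34=100010 pc2: +4 =172
r35=100011 pc3: +8 =180
r36=100100 pc2: +4 =184
r37=100101 pc3: +8 =192
r38=100110 pc3: +8 =200
r39=100111 pc4: +16 =216
r40=101000 pc2: +4 =220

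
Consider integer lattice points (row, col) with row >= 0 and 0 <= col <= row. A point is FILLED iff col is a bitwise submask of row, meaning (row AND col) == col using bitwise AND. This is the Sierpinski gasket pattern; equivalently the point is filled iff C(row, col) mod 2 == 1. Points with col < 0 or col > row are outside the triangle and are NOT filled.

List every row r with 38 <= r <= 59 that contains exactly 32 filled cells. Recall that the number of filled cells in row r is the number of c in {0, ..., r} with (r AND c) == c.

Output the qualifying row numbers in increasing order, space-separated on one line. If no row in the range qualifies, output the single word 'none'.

Answer: 47 55 59

Derivation:
Row r has 2^popcount(r) filled cells, so we need popcount(r) = log2(32) = 5.
Scan r = 38..59 and keep those with exactly 5 one-bits:
r=38=100110 popcount=3 -> skip
r=39=100111 popcount=4 -> skip
r=40=101000 popcount=2 -> skip
r=41=101001 popcount=3 -> skip
r=42=101010 popcount=3 -> skip
r=43=101011 popcount=4 -> skip
r=44=101100 popcount=3 -> skip
r=45=101101 popcount=4 -> skip
r=46=101110 popcount=4 -> skip
r=47=101111 popcount=5 -> KEEP
r=48=110000 popcount=2 -> skip
r=49=110001 popcount=3 -> skip
r=50=110010 popcount=3 -> skip
r=51=110011 popcount=4 -> skip
r=52=110100 popcount=3 -> skip
r=53=110101 popcount=4 -> skip
r=54=110110 popcount=4 -> skip
r=55=110111 popcount=5 -> KEEP
r=56=111000 popcount=3 -> skip
r=57=111001 popcount=4 -> skip
r=58=111010 popcount=4 -> skip
r=59=111011 popcount=5 -> KEEP
Kept rows: 47 55 59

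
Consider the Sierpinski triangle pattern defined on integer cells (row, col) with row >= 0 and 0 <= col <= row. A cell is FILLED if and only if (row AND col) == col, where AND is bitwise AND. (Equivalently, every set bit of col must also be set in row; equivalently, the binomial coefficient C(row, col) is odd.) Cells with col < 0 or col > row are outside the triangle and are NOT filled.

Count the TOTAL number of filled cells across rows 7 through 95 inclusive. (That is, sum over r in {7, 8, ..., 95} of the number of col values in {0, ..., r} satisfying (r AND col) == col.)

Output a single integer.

Answer: 1196

Derivation:
r7=111 pc3: +8 =8
r8=1000 pc1: +2 =10
r9=1001 pc2: +4 =14
r10=1010 pc2: +4 =18
r11=1011 pc3: +8 =26
r12=1100 pc2: +4 =30
r13=1101 pc3: +8 =38
r14=1110 pc3: +8 =46
r15=1111 pc4: +16 =62
r16=10000 pc1: +2 =64
r17=10001 pc2: +4 =68
r18=10010 pc2: +4 =72
r19=10011 pc3: +8 =80
r20=10100 pc2: +4 =84
r21=10101 pc3: +8 =92
r22=10110 pc3: +8 =100
r23=10111 pc4: +16 =116
r24=11000 pc2: +4 =120
r25=11001 pc3: +8 =128
r26=11010 pc3: +8 =136
r27=11011 pc4: +16 =152
r28=11100 pc3: +8 =160
r29=11101 pc4: +16 =176
r30=11110 pc4: +16 =192
r31=11111 pc5: +32 =224
r32=100000 pc1: +2 =226
r33=100001 pc2: +4 =230
r34=100010 pc2: +4 =234
r35=100011 pc3: +8 =242
r36=100100 pc2: +4 =246
r37=100101 pc3: +8 =254
r38=100110 pc3: +8 =262
r39=100111 pc4: +16 =278
r40=101000 pc2: +4 =282
r41=101001 pc3: +8 =290
r42=101010 pc3: +8 =298
r43=101011 pc4: +16 =314
r44=101100 pc3: +8 =322
r45=101101 pc4: +16 =338
r46=101110 pc4: +16 =354
r47=101111 pc5: +32 =386
r48=110000 pc2: +4 =390
r49=110001 pc3: +8 =398
r50=110010 pc3: +8 =406
r51=110011 pc4: +16 =422
r52=110100 pc3: +8 =430
r53=110101 pc4: +16 =446
r54=110110 pc4: +16 =462
r55=110111 pc5: +32 =494
r56=111000 pc3: +8 =502
r57=111001 pc4: +16 =518
r58=111010 pc4: +16 =534
r59=111011 pc5: +32 =566
r60=111100 pc4: +16 =582
r61=111101 pc5: +32 =614
r62=111110 pc5: +32 =646
r63=111111 pc6: +64 =710
r64=1000000 pc1: +2 =712
r65=1000001 pc2: +4 =716
r66=1000010 pc2: +4 =720
r67=1000011 pc3: +8 =728
r68=1000100 pc2: +4 =732
r69=1000101 pc3: +8 =740
r70=1000110 pc3: +8 =748
r71=1000111 pc4: +16 =764
r72=1001000 pc2: +4 =768
r73=1001001 pc3: +8 =776
r74=1001010 pc3: +8 =784
r75=1001011 pc4: +16 =800
r76=1001100 pc3: +8 =808
r77=1001101 pc4: +16 =824
r78=1001110 pc4: +16 =840
r79=1001111 pc5: +32 =872
r80=1010000 pc2: +4 =876
r81=1010001 pc3: +8 =884
r82=1010010 pc3: +8 =892
r83=1010011 pc4: +16 =908
r84=1010100 pc3: +8 =916
r85=1010101 pc4: +16 =932
r86=1010110 pc4: +16 =948
r87=1010111 pc5: +32 =980
r88=1011000 pc3: +8 =988
r89=1011001 pc4: +16 =1004
r90=1011010 pc4: +16 =1020
r91=1011011 pc5: +32 =1052
r92=1011100 pc4: +16 =1068
r93=1011101 pc5: +32 =1100
r94=1011110 pc5: +32 =1132
r95=1011111 pc6: +64 =1196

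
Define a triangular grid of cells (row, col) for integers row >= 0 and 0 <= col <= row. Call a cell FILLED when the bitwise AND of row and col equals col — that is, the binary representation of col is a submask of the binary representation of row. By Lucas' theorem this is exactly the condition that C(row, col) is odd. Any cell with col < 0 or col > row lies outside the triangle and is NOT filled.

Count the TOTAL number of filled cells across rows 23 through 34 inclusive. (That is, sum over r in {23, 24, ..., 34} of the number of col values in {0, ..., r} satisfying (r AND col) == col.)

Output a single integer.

r23=10111 pc4: +16 =16
r24=11000 pc2: +4 =20
r25=11001 pc3: +8 =28
r26=11010 pc3: +8 =36
r27=11011 pc4: +16 =52
r28=11100 pc3: +8 =60
r29=11101 pc4: +16 =76
r30=11110 pc4: +16 =92
r31=11111 pc5: +32 =124
r32=100000 pc1: +2 =126
r33=100001 pc2: +4 =130
r34=100010 pc2: +4 =134

Answer: 134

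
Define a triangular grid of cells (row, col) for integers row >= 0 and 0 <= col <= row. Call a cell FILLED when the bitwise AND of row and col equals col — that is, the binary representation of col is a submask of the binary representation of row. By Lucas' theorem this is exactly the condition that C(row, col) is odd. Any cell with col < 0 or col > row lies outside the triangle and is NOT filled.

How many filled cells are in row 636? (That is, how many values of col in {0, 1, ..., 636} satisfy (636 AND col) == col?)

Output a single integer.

Answer: 64

Derivation:
636 in binary = 1001111100
popcount(636) = number of 1-bits in 1001111100 = 6
A col c satisfies (636 AND c) == c iff every set bit of c is also set in 636; each of the 6 set bits of 636 can independently be on or off in c.
count = 2^6 = 64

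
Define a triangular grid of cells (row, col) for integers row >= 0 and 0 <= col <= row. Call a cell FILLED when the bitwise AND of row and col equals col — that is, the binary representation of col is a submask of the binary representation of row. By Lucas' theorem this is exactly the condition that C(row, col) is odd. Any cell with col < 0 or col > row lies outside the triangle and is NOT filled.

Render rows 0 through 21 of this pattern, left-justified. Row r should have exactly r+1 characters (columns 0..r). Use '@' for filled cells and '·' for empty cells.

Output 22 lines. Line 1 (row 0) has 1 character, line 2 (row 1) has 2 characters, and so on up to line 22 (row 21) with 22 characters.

r0=0: @
r1=1: @@
r2=10: @·@
r3=11: @@@@
r4=100: @···@
r5=101: @@··@@
r6=110: @·@·@·@
r7=111: @@@@@@@@
r8=1000: @·······@
r9=1001: @@······@@
r10=1010: @·@·····@·@
r11=1011: @@@@····@@@@
r12=1100: @···@···@···@
r13=1101: @@··@@··@@··@@
r14=1110: @·@·@·@·@·@·@·@
r15=1111: @@@@@@@@@@@@@@@@
r16=10000: @···············@
r17=10001: @@··············@@
r18=10010: @·@·············@·@
r19=10011: @@@@············@@@@
r20=10100: @···@···········@···@
r21=10101: @@··@@··········@@··@@

Answer: @
@@
@·@
@@@@
@···@
@@··@@
@·@·@·@
@@@@@@@@
@·······@
@@······@@
@·@·····@·@
@@@@····@@@@
@···@···@···@
@@··@@··@@··@@
@·@·@·@·@·@·@·@
@@@@@@@@@@@@@@@@
@···············@
@@··············@@
@·@·············@·@
@@@@············@@@@
@···@···········@···@
@@··@@··········@@··@@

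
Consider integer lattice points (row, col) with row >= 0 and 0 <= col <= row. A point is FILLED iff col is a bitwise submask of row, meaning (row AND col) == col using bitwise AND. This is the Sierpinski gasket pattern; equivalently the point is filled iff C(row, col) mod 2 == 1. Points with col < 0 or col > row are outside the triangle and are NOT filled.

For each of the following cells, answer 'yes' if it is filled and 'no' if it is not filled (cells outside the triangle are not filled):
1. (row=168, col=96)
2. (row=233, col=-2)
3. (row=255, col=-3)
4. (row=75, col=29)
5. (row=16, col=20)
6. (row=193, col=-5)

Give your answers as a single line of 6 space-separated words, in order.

Answer: no no no no no no

Derivation:
(168,96): row=0b10101000, col=0b1100000, row AND col = 0b100000 = 32; 32 != 96 -> empty
(233,-2): col outside [0, 233] -> not filled
(255,-3): col outside [0, 255] -> not filled
(75,29): row=0b1001011, col=0b11101, row AND col = 0b1001 = 9; 9 != 29 -> empty
(16,20): col outside [0, 16] -> not filled
(193,-5): col outside [0, 193] -> not filled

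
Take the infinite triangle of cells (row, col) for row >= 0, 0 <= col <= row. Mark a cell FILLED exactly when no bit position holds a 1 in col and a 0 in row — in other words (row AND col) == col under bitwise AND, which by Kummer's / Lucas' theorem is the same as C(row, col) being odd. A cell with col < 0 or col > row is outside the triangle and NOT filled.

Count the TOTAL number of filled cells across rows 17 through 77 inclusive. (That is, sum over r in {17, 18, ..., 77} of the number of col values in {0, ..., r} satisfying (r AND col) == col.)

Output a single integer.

r17=10001 pc2: +4 =4
r18=10010 pc2: +4 =8
r19=10011 pc3: +8 =16
r20=10100 pc2: +4 =20
r21=10101 pc3: +8 =28
r22=10110 pc3: +8 =36
r23=10111 pc4: +16 =52
r24=11000 pc2: +4 =56
r25=11001 pc3: +8 =64
r26=11010 pc3: +8 =72
r27=11011 pc4: +16 =88
r28=11100 pc3: +8 =96
r29=11101 pc4: +16 =112
r30=11110 pc4: +16 =128
r31=11111 pc5: +32 =160
r32=100000 pc1: +2 =162
r33=100001 pc2: +4 =166
r34=100010 pc2: +4 =170
r35=100011 pc3: +8 =178
r36=100100 pc2: +4 =182
r37=100101 pc3: +8 =190
r38=100110 pc3: +8 =198
r39=100111 pc4: +16 =214
r40=101000 pc2: +4 =218
r41=101001 pc3: +8 =226
r42=101010 pc3: +8 =234
r43=101011 pc4: +16 =250
r44=101100 pc3: +8 =258
r45=101101 pc4: +16 =274
r46=101110 pc4: +16 =290
r47=101111 pc5: +32 =322
r48=110000 pc2: +4 =326
r49=110001 pc3: +8 =334
r50=110010 pc3: +8 =342
r51=110011 pc4: +16 =358
r52=110100 pc3: +8 =366
r53=110101 pc4: +16 =382
r54=110110 pc4: +16 =398
r55=110111 pc5: +32 =430
r56=111000 pc3: +8 =438
r57=111001 pc4: +16 =454
r58=111010 pc4: +16 =470
r59=111011 pc5: +32 =502
r60=111100 pc4: +16 =518
r61=111101 pc5: +32 =550
r62=111110 pc5: +32 =582
r63=111111 pc6: +64 =646
r64=1000000 pc1: +2 =648
r65=1000001 pc2: +4 =652
r66=1000010 pc2: +4 =656
r67=1000011 pc3: +8 =664
r68=1000100 pc2: +4 =668
r69=1000101 pc3: +8 =676
r70=1000110 pc3: +8 =684
r71=1000111 pc4: +16 =700
r72=1001000 pc2: +4 =704
r73=1001001 pc3: +8 =712
r74=1001010 pc3: +8 =720
r75=1001011 pc4: +16 =736
r76=1001100 pc3: +8 =744
r77=1001101 pc4: +16 =760

Answer: 760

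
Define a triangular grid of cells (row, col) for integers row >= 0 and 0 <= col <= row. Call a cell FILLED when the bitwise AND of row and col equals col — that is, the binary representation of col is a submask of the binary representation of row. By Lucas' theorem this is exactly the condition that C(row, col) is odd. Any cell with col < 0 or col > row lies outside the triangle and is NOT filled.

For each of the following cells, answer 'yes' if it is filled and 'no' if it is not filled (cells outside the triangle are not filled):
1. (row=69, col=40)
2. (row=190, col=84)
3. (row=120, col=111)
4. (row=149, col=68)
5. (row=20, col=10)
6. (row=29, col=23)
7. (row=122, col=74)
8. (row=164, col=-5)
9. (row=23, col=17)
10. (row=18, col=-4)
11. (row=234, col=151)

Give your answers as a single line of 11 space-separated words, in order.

Answer: no no no no no no yes no yes no no

Derivation:
(69,40): row=0b1000101, col=0b101000, row AND col = 0b0 = 0; 0 != 40 -> empty
(190,84): row=0b10111110, col=0b1010100, row AND col = 0b10100 = 20; 20 != 84 -> empty
(120,111): row=0b1111000, col=0b1101111, row AND col = 0b1101000 = 104; 104 != 111 -> empty
(149,68): row=0b10010101, col=0b1000100, row AND col = 0b100 = 4; 4 != 68 -> empty
(20,10): row=0b10100, col=0b1010, row AND col = 0b0 = 0; 0 != 10 -> empty
(29,23): row=0b11101, col=0b10111, row AND col = 0b10101 = 21; 21 != 23 -> empty
(122,74): row=0b1111010, col=0b1001010, row AND col = 0b1001010 = 74; 74 == 74 -> filled
(164,-5): col outside [0, 164] -> not filled
(23,17): row=0b10111, col=0b10001, row AND col = 0b10001 = 17; 17 == 17 -> filled
(18,-4): col outside [0, 18] -> not filled
(234,151): row=0b11101010, col=0b10010111, row AND col = 0b10000010 = 130; 130 != 151 -> empty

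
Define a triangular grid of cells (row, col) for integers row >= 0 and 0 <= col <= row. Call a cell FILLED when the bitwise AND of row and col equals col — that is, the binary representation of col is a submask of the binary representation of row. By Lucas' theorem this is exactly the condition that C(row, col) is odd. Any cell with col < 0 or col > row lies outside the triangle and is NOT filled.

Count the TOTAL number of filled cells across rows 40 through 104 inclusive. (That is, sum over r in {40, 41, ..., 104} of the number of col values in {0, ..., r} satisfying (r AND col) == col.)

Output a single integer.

r40=101000 pc2: +4 =4
r41=101001 pc3: +8 =12
r42=101010 pc3: +8 =20
r43=101011 pc4: +16 =36
r44=101100 pc3: +8 =44
r45=101101 pc4: +16 =60
r46=101110 pc4: +16 =76
r47=101111 pc5: +32 =108
r48=110000 pc2: +4 =112
r49=110001 pc3: +8 =120
r50=110010 pc3: +8 =128
r51=110011 pc4: +16 =144
r52=110100 pc3: +8 =152
r53=110101 pc4: +16 =168
r54=110110 pc4: +16 =184
r55=110111 pc5: +32 =216
r56=111000 pc3: +8 =224
r57=111001 pc4: +16 =240
r58=111010 pc4: +16 =256
r59=111011 pc5: +32 =288
r60=111100 pc4: +16 =304
r61=111101 pc5: +32 =336
r62=111110 pc5: +32 =368
r63=111111 pc6: +64 =432
r64=1000000 pc1: +2 =434
r65=1000001 pc2: +4 =438
r66=1000010 pc2: +4 =442
r67=1000011 pc3: +8 =450
r68=1000100 pc2: +4 =454
r69=1000101 pc3: +8 =462
r70=1000110 pc3: +8 =470
r71=1000111 pc4: +16 =486
r72=1001000 pc2: +4 =490
r73=1001001 pc3: +8 =498
r74=1001010 pc3: +8 =506
r75=1001011 pc4: +16 =522
r76=1001100 pc3: +8 =530
r77=1001101 pc4: +16 =546
r78=1001110 pc4: +16 =562
r79=1001111 pc5: +32 =594
r80=1010000 pc2: +4 =598
r81=1010001 pc3: +8 =606
r82=1010010 pc3: +8 =614
r83=1010011 pc4: +16 =630
r84=1010100 pc3: +8 =638
r85=1010101 pc4: +16 =654
r86=1010110 pc4: +16 =670
r87=1010111 pc5: +32 =702
r88=1011000 pc3: +8 =710
r89=1011001 pc4: +16 =726
r90=1011010 pc4: +16 =742
r91=1011011 pc5: +32 =774
r92=1011100 pc4: +16 =790
r93=1011101 pc5: +32 =822
r94=1011110 pc5: +32 =854
r95=1011111 pc6: +64 =918
r96=1100000 pc2: +4 =922
r97=1100001 pc3: +8 =930
r98=1100010 pc3: +8 =938
r99=1100011 pc4: +16 =954
r100=1100100 pc3: +8 =962
r101=1100101 pc4: +16 =978
r102=1100110 pc4: +16 =994
r103=1100111 pc5: +32 =1026
r104=1101000 pc3: +8 =1034

Answer: 1034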